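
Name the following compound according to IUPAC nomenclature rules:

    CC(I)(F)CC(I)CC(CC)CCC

The longest continuous carbon chain has 9 atoms, so the parent hydride is nonane.
Choose the numbering such that the substituent locant set {2,2,4,6} is lower than {4,6,8,8} at the first point of difference.
This places an ethyl group at C-6; a fluoro group at C-2; iodo groups at C-2 and C-4.
The substituents are ordered alphabetically, ignoring any di-/tri- multipliers.
The name is 6-ethyl-2-fluoro-2,4-diiodononane.

6-ethyl-2-fluoro-2,4-diiodononane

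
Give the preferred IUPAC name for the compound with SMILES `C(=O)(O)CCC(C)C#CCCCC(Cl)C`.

The longest chain bearing the –COOH group and the multiple bond is 11 carbons long (undecane).
A carboxylic acid (terminal –COOH) is the principal characteristic group, giving the suffix -oic acid.
The chain contains a C≡C triple bond, so the unsaturation ending is -yne.
Number the chain so that the carboxylic acid carbon is C-1 by definition.
With this numbering: the triple bond between C-5 and C-6; a chloro group at C-10; a methyl group at C-4.
Prefixes are listed alphabetically: chloro, methyl.
Putting it together: 10-chloro-4-methylundec-5-ynoic acid.

10-chloro-4-methylundec-5-ynoic acid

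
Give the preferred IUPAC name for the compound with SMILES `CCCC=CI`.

1-iodopent-1-ene

Counting along the main chain through the multiple bond gives 5 carbons: the parent is pentane.
A C=C double bond in the chain gives the infix -ene-.
Number the chain so that numbering from this end puts the double bond at C-1 rather than C-4.
With this numbering: the double bond between C-1 and C-2; an iodo group at C-1.
Putting it together: 1-iodopent-1-ene.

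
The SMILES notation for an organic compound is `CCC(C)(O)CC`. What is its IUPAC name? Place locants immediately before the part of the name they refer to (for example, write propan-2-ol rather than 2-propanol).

3-methylpentan-3-ol

Counting along the main chain through the –OH group gives 5 carbons: the parent is pentane.
The highest-priority functional group is an alcohol (–OH), so the name ends in -ol.
The molecule is symmetric, so either numbering direction gives the same locants.
That gives the hydroxyl at C-3; a methyl group at C-3.
Assembling the pieces gives 3-methylpentan-3-ol.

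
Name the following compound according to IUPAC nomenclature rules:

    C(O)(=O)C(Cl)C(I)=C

2-chloro-3-iodobut-3-enoic acid

The longest carbon chain that includes the –COOH group and the multiple bond has 4 carbons, so the parent hydride is butane.
The highest-priority functional group is a carboxylic acid (terminal –COOH), so the name ends in -oic acid.
A C=C double bond in the chain gives the infix -ene-.
Choose the numbering such that the carboxylic acid carbon is C-1 by definition.
This places the double bond between C-3 and C-4; a chloro group at C-2; an iodo group at C-3.
The substituents are ordered alphabetically, ignoring any di-/tri- multipliers.
Putting it together: 2-chloro-3-iodobut-3-enoic acid.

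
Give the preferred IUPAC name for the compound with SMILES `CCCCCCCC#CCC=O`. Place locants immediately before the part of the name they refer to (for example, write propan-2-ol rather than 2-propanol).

undec-3-ynal

The longest chain bearing the –CHO group and the multiple bond is 11 carbons long (undecane).
The principal characteristic group is an aldehyde (terminal –CHO), named with the suffix -al.
There is one C≡C triple bond, indicated by the ending -yne.
The numbering direction is chosen so that the aldehyde carbon is C-1 by definition.
With this numbering: the triple bond between C-3 and C-4.
Putting it together: undec-3-ynal.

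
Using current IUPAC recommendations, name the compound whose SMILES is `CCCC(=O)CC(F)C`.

2-fluoroheptan-4-one

Counting along the main chain through the carbonyl gives 7 carbons: the parent is heptane.
The highest-priority functional group is a ketone (C=O on an internal carbon), so the name ends in -one.
The numbering direction is chosen so that the substituent locant set {2} is lower than {6} at the first point of difference.
This places the carbonyl at C-4; a fluoro group at C-2.
Assembling the pieces gives 2-fluoroheptan-4-one.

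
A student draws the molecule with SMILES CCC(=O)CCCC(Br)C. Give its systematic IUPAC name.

The longest chain bearing the carbonyl is 8 carbons long (octane).
A ketone (C=O on an internal carbon) is the principal characteristic group, giving the suffix -one.
The numbering direction is chosen so that numbering from this end puts the carbonyl group at C-3 rather than C-6.
With this numbering: the carbonyl at C-3; a bromo group at C-7.
Putting it together: 7-bromooctan-3-one.

7-bromooctan-3-one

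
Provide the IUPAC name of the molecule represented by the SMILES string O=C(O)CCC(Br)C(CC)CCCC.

Counting along the main chain through the –COOH group gives 9 carbons: the parent is nonane.
A carboxylic acid (terminal –COOH) is the principal characteristic group, giving the suffix -oic acid.
Choose the numbering such that the carboxylic acid carbon is C-1 by definition.
This places a bromo group at C-4; an ethyl group at C-5.
Substituent prefixes are cited in alphabetical order (multiplying prefixes like di-/tri- are ignored for ordering).
Assembling the pieces gives 4-bromo-5-ethylnonanoic acid.

4-bromo-5-ethylnonanoic acid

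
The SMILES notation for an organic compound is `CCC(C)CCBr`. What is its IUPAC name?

The longest continuous carbon chain has 5 atoms, so the parent hydride is pentane.
The numbering direction is chosen so that the substituent locant set {1,3} is lower than {3,5} at the first point of difference.
With this numbering: a bromo group at C-1; a methyl group at C-3.
Substituent prefixes are cited in alphabetical order (multiplying prefixes like di-/tri- are ignored for ordering).
Putting it together: 1-bromo-3-methylpentane.

1-bromo-3-methylpentane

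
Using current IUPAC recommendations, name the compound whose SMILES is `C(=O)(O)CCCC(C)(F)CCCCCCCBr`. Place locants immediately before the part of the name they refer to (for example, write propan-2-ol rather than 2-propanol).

12-bromo-5-fluoro-5-methyldodecanoic acid

The longest carbon chain that includes the –COOH group has 12 carbons, so the parent hydride is dodecane.
A carboxylic acid (terminal –COOH) is the principal characteristic group, giving the suffix -oic acid.
The numbering direction is chosen so that the carboxylic acid carbon is C-1 by definition.
This places a bromo group at C-12; a fluoro group at C-5; a methyl group at C-5.
Substituent prefixes are cited in alphabetical order (multiplying prefixes like di-/tri- are ignored for ordering).
The name is 12-bromo-5-fluoro-5-methyldodecanoic acid.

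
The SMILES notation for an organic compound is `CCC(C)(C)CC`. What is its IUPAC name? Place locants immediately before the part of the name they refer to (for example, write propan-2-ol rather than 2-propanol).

The parent chain contains 5 carbons (pentane).
The molecule is symmetric, so either numbering direction gives the same locants.
That gives two methyl groups at C-3.
Putting it together: 3,3-dimethylpentane.

3,3-dimethylpentane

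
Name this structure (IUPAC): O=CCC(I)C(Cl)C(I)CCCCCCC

The longest carbon chain that includes the –CHO group has 12 carbons, so the parent hydride is dodecane.
The principal characteristic group is an aldehyde (terminal –CHO), named with the suffix -al.
Number the chain so that the aldehyde carbon is C-1 by definition.
With this numbering: a chloro group at C-4; iodo groups at C-3 and C-5.
The substituents are ordered alphabetically, ignoring any di-/tri- multipliers.
The name is 4-chloro-3,5-diiodododecanal.

4-chloro-3,5-diiodododecanal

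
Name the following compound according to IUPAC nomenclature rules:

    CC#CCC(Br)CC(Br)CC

The longest chain bearing the multiple bond is 9 carbons long (nonane).
There is one C≡C triple bond, indicated by the ending -yne.
Choose the numbering such that numbering from this end puts the triple bond at C-2 rather than C-7.
With this numbering: the triple bond between C-2 and C-3; bromo groups at C-5 and C-7.
The name is 5,7-dibromonon-2-yne.

5,7-dibromonon-2-yne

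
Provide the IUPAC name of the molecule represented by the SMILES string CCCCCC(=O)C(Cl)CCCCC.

7-chlorododecan-6-one

The longest carbon chain that includes the carbonyl has 12 carbons, so the parent hydride is dodecane.
The highest-priority functional group is a ketone (C=O on an internal carbon), so the name ends in -one.
Choose the numbering such that numbering from this end puts the carbonyl group at C-6 rather than C-7.
This places the carbonyl at C-6; a chloro group at C-7.
The name is 7-chlorododecan-6-one.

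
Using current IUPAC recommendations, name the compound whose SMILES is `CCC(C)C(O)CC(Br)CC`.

The longest carbon chain that includes the –OH group has 8 carbons, so the parent hydride is octane.
An alcohol (–OH) is the principal characteristic group, giving the suffix -ol.
The numbering direction is chosen so that numbering from this end puts the hydroxyl group at C-4 rather than C-5.
With this numbering: the hydroxyl at C-4; a bromo group at C-6; a methyl group at C-3.
Substituent prefixes are cited in alphabetical order (multiplying prefixes like di-/tri- are ignored for ordering).
Putting it together: 6-bromo-3-methyloctan-4-ol.

6-bromo-3-methyloctan-4-ol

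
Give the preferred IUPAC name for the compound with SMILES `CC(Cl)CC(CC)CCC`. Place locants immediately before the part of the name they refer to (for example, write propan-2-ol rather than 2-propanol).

The parent chain contains 7 carbons (heptane).
The numbering direction is chosen so that the substituent locant set {2,4} is lower than {4,6} at the first point of difference.
This places a chloro group at C-2; an ethyl group at C-4.
Prefixes are listed alphabetically: chloro, ethyl.
Assembling the pieces gives 2-chloro-4-ethylheptane.

2-chloro-4-ethylheptane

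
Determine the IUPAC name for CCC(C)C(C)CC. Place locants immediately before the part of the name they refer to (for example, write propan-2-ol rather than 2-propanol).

The longest carbon chain is 6 atoms: the parent is hexane.
Numbering from either end gives identical locants here.
This places methyl groups at C-3 and C-4.
The name is 3,4-dimethylhexane.

3,4-dimethylhexane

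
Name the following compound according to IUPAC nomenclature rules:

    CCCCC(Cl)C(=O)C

The longest chain bearing the carbonyl is 7 carbons long (heptane).
The highest-priority functional group is a ketone (C=O on an internal carbon), so the name ends in -one.
Number the chain so that numbering from this end puts the carbonyl group at C-2 rather than C-6.
This places the carbonyl at C-2; a chloro group at C-3.
The name is 3-chloroheptan-2-one.

3-chloroheptan-2-one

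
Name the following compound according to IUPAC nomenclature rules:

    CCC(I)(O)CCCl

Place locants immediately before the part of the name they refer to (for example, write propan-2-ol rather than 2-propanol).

1-chloro-3-iodopentan-3-ol

The longest carbon chain that includes the –OH group has 5 carbons, so the parent hydride is pentane.
An alcohol (–OH) is the principal characteristic group, giving the suffix -ol.
Choose the numbering such that the substituent locant set {1,3} is lower than {3,5} at the first point of difference.
With this numbering: the hydroxyl at C-3; a chloro group at C-1; an iodo group at C-3.
The substituents are ordered alphabetically, ignoring any di-/tri- multipliers.
Assembling the pieces gives 1-chloro-3-iodopentan-3-ol.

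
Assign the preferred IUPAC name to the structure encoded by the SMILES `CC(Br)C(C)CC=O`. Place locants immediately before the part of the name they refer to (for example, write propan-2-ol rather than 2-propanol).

4-bromo-3-methylpentanal

The longest chain bearing the –CHO group is 5 carbons long (pentane).
An aldehyde (terminal –CHO) is the principal characteristic group, giving the suffix -al.
Number the chain so that the aldehyde carbon is C-1 by definition.
That gives a bromo group at C-4; a methyl group at C-3.
Prefixes are listed alphabetically: bromo, methyl.
Assembling the pieces gives 4-bromo-3-methylpentanal.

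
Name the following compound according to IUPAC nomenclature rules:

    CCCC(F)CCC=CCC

Counting along the main chain through the multiple bond gives 10 carbons: the parent is decane.
The chain contains a C=C double bond, so the unsaturation ending is -ene.
The numbering direction is chosen so that numbering from this end puts the double bond at C-3 rather than C-7.
This places the double bond between C-3 and C-4; a fluoro group at C-7.
Assembling the pieces gives 7-fluorodec-3-ene.

7-fluorodec-3-ene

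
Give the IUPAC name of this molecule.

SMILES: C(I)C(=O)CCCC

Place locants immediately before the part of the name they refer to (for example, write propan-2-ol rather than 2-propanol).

The longest carbon chain that includes the carbonyl has 6 carbons, so the parent hydride is hexane.
The principal characteristic group is a ketone (C=O on an internal carbon), named with the suffix -one.
Choose the numbering such that numbering from this end puts the carbonyl group at C-2 rather than C-5.
That gives the carbonyl at C-2; an iodo group at C-1.
Putting it together: 1-iodohexan-2-one.

1-iodohexan-2-one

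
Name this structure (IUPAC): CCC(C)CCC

3-methylhexane

The longest continuous carbon chain has 6 atoms, so the parent hydride is hexane.
Choose the numbering such that the substituent locant set {3} is lower than {4} at the first point of difference.
This places a methyl group at C-3.
Assembling the pieces gives 3-methylhexane.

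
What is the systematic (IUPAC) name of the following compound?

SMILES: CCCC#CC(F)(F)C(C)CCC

6,6-difluoro-7-methyldec-4-yne

The longest carbon chain that includes the multiple bond has 10 carbons, so the parent hydride is decane.
The chain contains a C≡C triple bond, so the unsaturation ending is -yne.
Number the chain so that numbering from this end puts the triple bond at C-4 rather than C-6.
With this numbering: the triple bond between C-4 and C-5; two fluoro groups at C-6; a methyl group at C-7.
Substituent prefixes are cited in alphabetical order (multiplying prefixes like di-/tri- are ignored for ordering).
Assembling the pieces gives 6,6-difluoro-7-methyldec-4-yne.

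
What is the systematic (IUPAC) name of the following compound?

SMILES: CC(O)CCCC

The longest carbon chain that includes the –OH group has 6 carbons, so the parent hydride is hexane.
The principal characteristic group is an alcohol (–OH), named with the suffix -ol.
The numbering direction is chosen so that numbering from this end puts the hydroxyl group at C-2 rather than C-5.
That gives the hydroxyl at C-2.
Assembling the pieces gives hexan-2-ol.

hexan-2-ol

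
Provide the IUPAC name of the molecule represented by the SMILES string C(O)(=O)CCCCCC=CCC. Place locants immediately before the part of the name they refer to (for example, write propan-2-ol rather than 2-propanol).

The longest carbon chain that includes the –COOH group and the multiple bond has 10 carbons, so the parent hydride is decane.
The highest-priority functional group is a carboxylic acid (terminal –COOH), so the name ends in -oic acid.
A C=C double bond in the chain gives the infix -ene-.
The numbering direction is chosen so that the carboxylic acid carbon is C-1 by definition.
That gives the double bond between C-7 and C-8.
Putting it together: dec-7-enoic acid.

dec-7-enoic acid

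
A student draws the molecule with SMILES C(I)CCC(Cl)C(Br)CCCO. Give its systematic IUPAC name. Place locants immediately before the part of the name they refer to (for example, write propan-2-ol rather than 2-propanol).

4-bromo-5-chloro-8-iodooctan-1-ol

The longest carbon chain that includes the –OH group has 8 carbons, so the parent hydride is octane.
The principal characteristic group is an alcohol (–OH), named with the suffix -ol.
Choose the numbering such that numbering from this end puts the hydroxyl group at C-1 rather than C-8.
That gives the hydroxyl at C-1; a bromo group at C-4; a chloro group at C-5; an iodo group at C-8.
Substituent prefixes are cited in alphabetical order (multiplying prefixes like di-/tri- are ignored for ordering).
The name is 4-bromo-5-chloro-8-iodooctan-1-ol.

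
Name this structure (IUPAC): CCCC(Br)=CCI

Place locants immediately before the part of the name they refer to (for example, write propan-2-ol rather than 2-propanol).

Counting along the main chain through the multiple bond gives 6 carbons: the parent is hexane.
A C=C double bond in the chain gives the infix -ene-.
Number the chain so that numbering from this end puts the double bond at C-2 rather than C-4.
With this numbering: the double bond between C-2 and C-3; a bromo group at C-3; an iodo group at C-1.
The substituents are ordered alphabetically, ignoring any di-/tri- multipliers.
Putting it together: 3-bromo-1-iodohex-2-ene.

3-bromo-1-iodohex-2-ene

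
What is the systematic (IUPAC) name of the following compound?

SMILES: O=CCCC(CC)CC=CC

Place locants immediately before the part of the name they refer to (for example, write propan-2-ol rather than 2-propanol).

The longest chain bearing the –CHO group and the multiple bond is 8 carbons long (octane).
The principal characteristic group is an aldehyde (terminal –CHO), named with the suffix -al.
There is one C=C double bond, indicated by the ending -ene.
Number the chain so that the aldehyde carbon is C-1 by definition.
That gives the double bond between C-6 and C-7; an ethyl group at C-4.
Putting it together: 4-ethyloct-6-enal.

4-ethyloct-6-enal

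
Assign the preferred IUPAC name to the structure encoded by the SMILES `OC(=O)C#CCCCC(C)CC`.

7-methylnon-2-ynoic acid

Counting along the main chain through the –COOH group and the multiple bond gives 9 carbons: the parent is nonane.
A carboxylic acid (terminal –COOH) is the principal characteristic group, giving the suffix -oic acid.
A C≡C triple bond in the chain gives the infix -yne-.
Number the chain so that the carboxylic acid carbon is C-1 by definition.
That gives the triple bond between C-2 and C-3; a methyl group at C-7.
Putting it together: 7-methylnon-2-ynoic acid.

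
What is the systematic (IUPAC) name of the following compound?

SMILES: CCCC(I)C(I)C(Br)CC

3-bromo-4,5-diiodooctane

The parent chain contains 8 carbons (octane).
Choose the numbering such that the substituent locant set {3,4,5} is lower than {4,5,6} at the first point of difference.
With this numbering: a bromo group at C-3; iodo groups at C-4 and C-5.
Substituent prefixes are cited in alphabetical order (multiplying prefixes like di-/tri- are ignored for ordering).
Putting it together: 3-bromo-4,5-diiodooctane.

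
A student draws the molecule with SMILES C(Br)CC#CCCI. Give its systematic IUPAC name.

1-bromo-6-iodohex-3-yne

The longest chain bearing the multiple bond is 6 carbons long (hexane).
A C≡C triple bond in the chain gives the infix -yne-.
The numbering direction is chosen so that the locant sets are identical either way, so the alphabetically earlier bromo substituent takes the lower locant (1 rather than 6).
That gives the triple bond between C-3 and C-4; a bromo group at C-1; an iodo group at C-6.
The substituents are ordered alphabetically, ignoring any di-/tri- multipliers.
The name is 1-bromo-6-iodohex-3-yne.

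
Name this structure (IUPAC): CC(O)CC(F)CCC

4-fluoroheptan-2-ol

The longest carbon chain that includes the –OH group has 7 carbons, so the parent hydride is heptane.
An alcohol (–OH) is the principal characteristic group, giving the suffix -ol.
Choose the numbering such that numbering from this end puts the hydroxyl group at C-2 rather than C-6.
This places the hydroxyl at C-2; a fluoro group at C-4.
Putting it together: 4-fluoroheptan-2-ol.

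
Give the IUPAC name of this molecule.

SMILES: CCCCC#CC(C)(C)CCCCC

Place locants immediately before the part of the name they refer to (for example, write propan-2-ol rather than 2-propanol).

7,7-dimethyldodec-5-yne

The longest carbon chain that includes the multiple bond has 12 carbons, so the parent hydride is dodecane.
There is one C≡C triple bond, indicated by the ending -yne.
Number the chain so that numbering from this end puts the triple bond at C-5 rather than C-7.
With this numbering: the triple bond between C-5 and C-6; two methyl groups at C-7.
The name is 7,7-dimethyldodec-5-yne.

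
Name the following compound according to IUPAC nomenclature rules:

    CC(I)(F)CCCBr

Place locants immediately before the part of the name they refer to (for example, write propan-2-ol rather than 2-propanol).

1-bromo-4-fluoro-4-iodopentane

The longest continuous carbon chain has 5 atoms, so the parent hydride is pentane.
Number the chain so that the substituent locant set {1,4,4} is lower than {2,2,5} at the first point of difference.
This places a bromo group at C-1; a fluoro group at C-4; an iodo group at C-4.
The substituents are ordered alphabetically, ignoring any di-/tri- multipliers.
The name is 1-bromo-4-fluoro-4-iodopentane.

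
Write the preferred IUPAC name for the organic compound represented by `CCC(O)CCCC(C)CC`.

The longest carbon chain that includes the –OH group has 9 carbons, so the parent hydride is nonane.
The highest-priority functional group is an alcohol (–OH), so the name ends in -ol.
Choose the numbering such that numbering from this end puts the hydroxyl group at C-3 rather than C-7.
This places the hydroxyl at C-3; a methyl group at C-7.
Assembling the pieces gives 7-methylnonan-3-ol.

7-methylnonan-3-ol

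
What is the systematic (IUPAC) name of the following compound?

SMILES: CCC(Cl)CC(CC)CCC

The longest continuous carbon chain has 8 atoms, so the parent hydride is octane.
Number the chain so that the substituent locant set {3,5} is lower than {4,6} at the first point of difference.
This places a chloro group at C-3; an ethyl group at C-5.
Prefixes are listed alphabetically: chloro, ethyl.
Putting it together: 3-chloro-5-ethyloctane.

3-chloro-5-ethyloctane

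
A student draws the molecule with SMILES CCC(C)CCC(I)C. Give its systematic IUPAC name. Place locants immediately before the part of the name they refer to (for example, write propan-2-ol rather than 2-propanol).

2-iodo-5-methylheptane

The longest continuous carbon chain has 7 atoms, so the parent hydride is heptane.
Number the chain so that the substituent locant set {2,5} is lower than {3,6} at the first point of difference.
With this numbering: an iodo group at C-2; a methyl group at C-5.
Prefixes are listed alphabetically: iodo, methyl.
Assembling the pieces gives 2-iodo-5-methylheptane.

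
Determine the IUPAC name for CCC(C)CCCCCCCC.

3-methylundecane

The longest continuous carbon chain has 11 atoms, so the parent hydride is undecane.
Number the chain so that the substituent locant set {3} is lower than {9} at the first point of difference.
This places a methyl group at C-3.
The name is 3-methylundecane.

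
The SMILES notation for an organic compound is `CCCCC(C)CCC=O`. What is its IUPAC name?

The longest chain bearing the –CHO group is 8 carbons long (octane).
An aldehyde (terminal –CHO) is the principal characteristic group, giving the suffix -al.
The numbering direction is chosen so that the aldehyde carbon is C-1 by definition.
This places a methyl group at C-4.
The name is 4-methyloctanal.

4-methyloctanal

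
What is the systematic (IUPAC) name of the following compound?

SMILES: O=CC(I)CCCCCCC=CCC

2-iodododec-9-enal

The longest chain bearing the –CHO group and the multiple bond is 12 carbons long (dodecane).
The highest-priority functional group is an aldehyde (terminal –CHO), so the name ends in -al.
The chain contains a C=C double bond, so the unsaturation ending is -ene.
Choose the numbering such that the aldehyde carbon is C-1 by definition.
This places the double bond between C-9 and C-10; an iodo group at C-2.
Assembling the pieces gives 2-iodododec-9-enal.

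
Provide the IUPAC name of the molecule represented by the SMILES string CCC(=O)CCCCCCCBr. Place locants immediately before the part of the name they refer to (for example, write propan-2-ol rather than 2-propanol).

10-bromodecan-3-one

The longest carbon chain that includes the carbonyl has 10 carbons, so the parent hydride is decane.
A ketone (C=O on an internal carbon) is the principal characteristic group, giving the suffix -one.
Choose the numbering such that numbering from this end puts the carbonyl group at C-3 rather than C-8.
That gives the carbonyl at C-3; a bromo group at C-10.
Putting it together: 10-bromodecan-3-one.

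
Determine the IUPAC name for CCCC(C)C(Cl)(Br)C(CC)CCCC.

5-bromo-5-chloro-6-ethyl-4-methyldecane

The longest continuous carbon chain has 10 atoms, so the parent hydride is decane.
The numbering direction is chosen so that the substituent locant set {4,5,5,6} is lower than {5,6,6,7} at the first point of difference.
This places a bromo group at C-5; a chloro group at C-5; an ethyl group at C-6; a methyl group at C-4.
Substituent prefixes are cited in alphabetical order (multiplying prefixes like di-/tri- are ignored for ordering).
The name is 5-bromo-5-chloro-6-ethyl-4-methyldecane.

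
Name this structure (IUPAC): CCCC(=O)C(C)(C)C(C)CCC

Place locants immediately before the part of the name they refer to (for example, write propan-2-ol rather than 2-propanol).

Counting along the main chain through the carbonyl gives 9 carbons: the parent is nonane.
A ketone (C=O on an internal carbon) is the principal characteristic group, giving the suffix -one.
The numbering direction is chosen so that numbering from this end puts the carbonyl group at C-4 rather than C-6.
This places the carbonyl at C-4; methyl groups at C-5 (×2) and C-6.
The name is 5,5,6-trimethylnonan-4-one.

5,5,6-trimethylnonan-4-one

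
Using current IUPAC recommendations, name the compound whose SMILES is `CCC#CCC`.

hex-3-yne

The longest carbon chain that includes the multiple bond has 6 carbons, so the parent hydride is hexane.
There is one C≡C triple bond, indicated by the ending -yne.
The molecule is symmetric, so either numbering direction gives the same locants.
This places the triple bond between C-3 and C-4.
Putting it together: hex-3-yne.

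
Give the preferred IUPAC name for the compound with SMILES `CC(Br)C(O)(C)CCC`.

The longest chain bearing the –OH group is 6 carbons long (hexane).
An alcohol (–OH) is the principal characteristic group, giving the suffix -ol.
Number the chain so that numbering from this end puts the hydroxyl group at C-3 rather than C-4.
That gives the hydroxyl at C-3; a bromo group at C-2; a methyl group at C-3.
Substituent prefixes are cited in alphabetical order (multiplying prefixes like di-/tri- are ignored for ordering).
Assembling the pieces gives 2-bromo-3-methylhexan-3-ol.

2-bromo-3-methylhexan-3-ol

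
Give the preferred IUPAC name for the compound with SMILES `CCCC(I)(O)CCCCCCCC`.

4-iodododecan-4-ol

The longest carbon chain that includes the –OH group has 12 carbons, so the parent hydride is dodecane.
An alcohol (–OH) is the principal characteristic group, giving the suffix -ol.
The numbering direction is chosen so that numbering from this end puts the hydroxyl group at C-4 rather than C-9.
This places the hydroxyl at C-4; an iodo group at C-4.
Putting it together: 4-iodododecan-4-ol.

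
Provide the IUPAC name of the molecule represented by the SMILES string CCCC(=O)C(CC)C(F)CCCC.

5-ethyl-6-fluorodecan-4-one

The longest chain bearing the carbonyl is 10 carbons long (decane).
A ketone (C=O on an internal carbon) is the principal characteristic group, giving the suffix -one.
Choose the numbering such that numbering from this end puts the carbonyl group at C-4 rather than C-7.
With this numbering: the carbonyl at C-4; an ethyl group at C-5; a fluoro group at C-6.
Substituent prefixes are cited in alphabetical order (multiplying prefixes like di-/tri- are ignored for ordering).
Putting it together: 5-ethyl-6-fluorodecan-4-one.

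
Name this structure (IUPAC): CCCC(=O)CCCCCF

Counting along the main chain through the carbonyl gives 9 carbons: the parent is nonane.
A ketone (C=O on an internal carbon) is the principal characteristic group, giving the suffix -one.
Choose the numbering such that numbering from this end puts the carbonyl group at C-4 rather than C-6.
With this numbering: the carbonyl at C-4; a fluoro group at C-9.
Putting it together: 9-fluorononan-4-one.

9-fluorononan-4-one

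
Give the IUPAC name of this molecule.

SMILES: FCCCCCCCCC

1-fluorononane

The parent chain contains 9 carbons (nonane).
The numbering direction is chosen so that the substituent locant set {1} is lower than {9} at the first point of difference.
That gives a fluoro group at C-1.
Assembling the pieces gives 1-fluorononane.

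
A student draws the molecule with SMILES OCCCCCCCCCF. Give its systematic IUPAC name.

9-fluorononan-1-ol

The longest chain bearing the –OH group is 9 carbons long (nonane).
The highest-priority functional group is an alcohol (–OH), so the name ends in -ol.
Choose the numbering such that numbering from this end puts the hydroxyl group at C-1 rather than C-9.
With this numbering: the hydroxyl at C-1; a fluoro group at C-9.
Putting it together: 9-fluorononan-1-ol.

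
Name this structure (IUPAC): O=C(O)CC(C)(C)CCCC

3,3-dimethylheptanoic acid

Counting along the main chain through the –COOH group gives 7 carbons: the parent is heptane.
The principal characteristic group is a carboxylic acid (terminal –COOH), named with the suffix -oic acid.
Choose the numbering such that the carboxylic acid carbon is C-1 by definition.
That gives two methyl groups at C-3.
Assembling the pieces gives 3,3-dimethylheptanoic acid.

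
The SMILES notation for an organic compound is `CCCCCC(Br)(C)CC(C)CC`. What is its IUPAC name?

The parent chain contains 10 carbons (decane).
Number the chain so that the substituent locant set {3,5,5} is lower than {6,6,8} at the first point of difference.
That gives a bromo group at C-5; methyl groups at C-3 and C-5.
Prefixes are listed alphabetically: bromo, methyl.
The name is 5-bromo-3,5-dimethyldecane.

5-bromo-3,5-dimethyldecane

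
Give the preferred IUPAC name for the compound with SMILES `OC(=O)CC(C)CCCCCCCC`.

3-methylundecanoic acid

The longest chain bearing the –COOH group is 11 carbons long (undecane).
The highest-priority functional group is a carboxylic acid (terminal –COOH), so the name ends in -oic acid.
The numbering direction is chosen so that the carboxylic acid carbon is C-1 by definition.
With this numbering: a methyl group at C-3.
The name is 3-methylundecanoic acid.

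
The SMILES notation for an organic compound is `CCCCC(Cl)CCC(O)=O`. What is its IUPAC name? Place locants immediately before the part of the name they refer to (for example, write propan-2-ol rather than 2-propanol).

Counting along the main chain through the –COOH group gives 8 carbons: the parent is octane.
A carboxylic acid (terminal –COOH) is the principal characteristic group, giving the suffix -oic acid.
Number the chain so that the carboxylic acid carbon is C-1 by definition.
That gives a chloro group at C-4.
Putting it together: 4-chlorooctanoic acid.

4-chlorooctanoic acid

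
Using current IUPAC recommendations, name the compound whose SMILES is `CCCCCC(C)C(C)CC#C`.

4,5-dimethyldec-1-yne

The longest chain bearing the multiple bond is 10 carbons long (decane).
There is one C≡C triple bond, indicated by the ending -yne.
Number the chain so that numbering from this end puts the triple bond at C-1 rather than C-9.
That gives the triple bond between C-1 and C-2; methyl groups at C-4 and C-5.
Assembling the pieces gives 4,5-dimethyldec-1-yne.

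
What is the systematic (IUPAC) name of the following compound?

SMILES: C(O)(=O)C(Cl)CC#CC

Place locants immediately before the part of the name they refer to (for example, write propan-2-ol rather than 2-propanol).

The longest carbon chain that includes the –COOH group and the multiple bond has 6 carbons, so the parent hydride is hexane.
A carboxylic acid (terminal –COOH) is the principal characteristic group, giving the suffix -oic acid.
There is one C≡C triple bond, indicated by the ending -yne.
Number the chain so that the carboxylic acid carbon is C-1 by definition.
That gives the triple bond between C-4 and C-5; a chloro group at C-2.
The name is 2-chlorohex-4-ynoic acid.

2-chlorohex-4-ynoic acid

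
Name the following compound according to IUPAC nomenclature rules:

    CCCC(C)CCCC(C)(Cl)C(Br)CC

The longest carbon chain is 11 atoms: the parent is undecane.
Choose the numbering such that the substituent locant set {3,4,4,8} is lower than {4,8,8,9} at the first point of difference.
This places a bromo group at C-3; a chloro group at C-4; methyl groups at C-4 and C-8.
Substituent prefixes are cited in alphabetical order (multiplying prefixes like di-/tri- are ignored for ordering).
Putting it together: 3-bromo-4-chloro-4,8-dimethylundecane.

3-bromo-4-chloro-4,8-dimethylundecane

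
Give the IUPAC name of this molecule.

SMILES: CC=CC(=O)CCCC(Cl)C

The longest chain bearing the carbonyl and the multiple bond is 9 carbons long (nonane).
The highest-priority functional group is a ketone (C=O on an internal carbon), so the name ends in -one.
There is one C=C double bond, indicated by the ending -ene.
Number the chain so that numbering from this end puts the carbonyl group at C-4 rather than C-6.
With this numbering: the carbonyl at C-4; the double bond between C-2 and C-3; a chloro group at C-8.
Assembling the pieces gives 8-chloronon-2-en-4-one.

8-chloronon-2-en-4-one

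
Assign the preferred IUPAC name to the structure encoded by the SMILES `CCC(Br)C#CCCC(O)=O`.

Counting along the main chain through the –COOH group and the multiple bond gives 8 carbons: the parent is octane.
The highest-priority functional group is a carboxylic acid (terminal –COOH), so the name ends in -oic acid.
A C≡C triple bond in the chain gives the infix -yne-.
Number the chain so that the carboxylic acid carbon is C-1 by definition.
That gives the triple bond between C-4 and C-5; a bromo group at C-6.
Putting it together: 6-bromooct-4-ynoic acid.

6-bromooct-4-ynoic acid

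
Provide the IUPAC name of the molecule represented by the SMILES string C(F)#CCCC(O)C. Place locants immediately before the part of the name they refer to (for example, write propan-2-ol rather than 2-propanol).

The longest carbon chain that includes the –OH group and the multiple bond has 6 carbons, so the parent hydride is hexane.
The highest-priority functional group is an alcohol (–OH), so the name ends in -ol.
The chain contains a C≡C triple bond, so the unsaturation ending is -yne.
Choose the numbering such that numbering from this end puts the hydroxyl group at C-2 rather than C-5.
This places the hydroxyl at C-2; the triple bond between C-5 and C-6; a fluoro group at C-6.
The name is 6-fluorohex-5-yn-2-ol.

6-fluorohex-5-yn-2-ol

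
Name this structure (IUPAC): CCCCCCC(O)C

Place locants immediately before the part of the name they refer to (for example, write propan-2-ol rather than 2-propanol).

octan-2-ol

Counting along the main chain through the –OH group gives 8 carbons: the parent is octane.
The highest-priority functional group is an alcohol (–OH), so the name ends in -ol.
Choose the numbering such that numbering from this end puts the hydroxyl group at C-2 rather than C-7.
With this numbering: the hydroxyl at C-2.
Putting it together: octan-2-ol.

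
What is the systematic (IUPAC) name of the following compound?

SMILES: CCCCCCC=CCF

The longest carbon chain that includes the multiple bond has 9 carbons, so the parent hydride is nonane.
The chain contains a C=C double bond, so the unsaturation ending is -ene.
Choose the numbering such that numbering from this end puts the double bond at C-2 rather than C-7.
This places the double bond between C-2 and C-3; a fluoro group at C-1.
Putting it together: 1-fluoronon-2-ene.

1-fluoronon-2-ene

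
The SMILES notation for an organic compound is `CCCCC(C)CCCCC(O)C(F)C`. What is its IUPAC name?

The longest carbon chain that includes the –OH group has 12 carbons, so the parent hydride is dodecane.
The principal characteristic group is an alcohol (–OH), named with the suffix -ol.
The numbering direction is chosen so that numbering from this end puts the hydroxyl group at C-3 rather than C-10.
That gives the hydroxyl at C-3; a fluoro group at C-2; a methyl group at C-8.
Substituent prefixes are cited in alphabetical order (multiplying prefixes like di-/tri- are ignored for ordering).
Putting it together: 2-fluoro-8-methyldodecan-3-ol.

2-fluoro-8-methyldodecan-3-ol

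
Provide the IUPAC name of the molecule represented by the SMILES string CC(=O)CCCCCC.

Counting along the main chain through the carbonyl gives 8 carbons: the parent is octane.
A ketone (C=O on an internal carbon) is the principal characteristic group, giving the suffix -one.
Number the chain so that numbering from this end puts the carbonyl group at C-2 rather than C-7.
With this numbering: the carbonyl at C-2.
Putting it together: octan-2-one.

octan-2-one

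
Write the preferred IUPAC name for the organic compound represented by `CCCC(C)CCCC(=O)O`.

5-methyloctanoic acid

The longest chain bearing the –COOH group is 8 carbons long (octane).
The principal characteristic group is a carboxylic acid (terminal –COOH), named with the suffix -oic acid.
Choose the numbering such that the carboxylic acid carbon is C-1 by definition.
That gives a methyl group at C-5.
The name is 5-methyloctanoic acid.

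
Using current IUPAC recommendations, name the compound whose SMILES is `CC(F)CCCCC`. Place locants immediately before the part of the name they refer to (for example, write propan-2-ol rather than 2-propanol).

2-fluoroheptane

The longest carbon chain is 7 atoms: the parent is heptane.
Number the chain so that the substituent locant set {2} is lower than {6} at the first point of difference.
With this numbering: a fluoro group at C-2.
Putting it together: 2-fluoroheptane.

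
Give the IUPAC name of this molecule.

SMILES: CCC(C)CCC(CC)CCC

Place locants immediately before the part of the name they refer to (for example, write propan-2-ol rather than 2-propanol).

The parent chain contains 9 carbons (nonane).
Choose the numbering such that the substituent locant set {3,6} is lower than {4,7} at the first point of difference.
This places an ethyl group at C-6; a methyl group at C-3.
Substituent prefixes are cited in alphabetical order (multiplying prefixes like di-/tri- are ignored for ordering).
Putting it together: 6-ethyl-3-methylnonane.

6-ethyl-3-methylnonane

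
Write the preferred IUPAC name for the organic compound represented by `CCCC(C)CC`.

3-methylhexane

The longest continuous carbon chain has 6 atoms, so the parent hydride is hexane.
Choose the numbering such that the substituent locant set {3} is lower than {4} at the first point of difference.
With this numbering: a methyl group at C-3.
Assembling the pieces gives 3-methylhexane.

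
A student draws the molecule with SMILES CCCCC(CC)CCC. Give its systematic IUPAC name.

The parent chain contains 8 carbons (octane).
Number the chain so that the substituent locant set {4} is lower than {5} at the first point of difference.
With this numbering: an ethyl group at C-4.
Putting it together: 4-ethyloctane.

4-ethyloctane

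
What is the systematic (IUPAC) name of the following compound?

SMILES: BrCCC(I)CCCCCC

The parent chain contains 9 carbons (nonane).
Choose the numbering such that the substituent locant set {1,3} is lower than {7,9} at the first point of difference.
With this numbering: a bromo group at C-1; an iodo group at C-3.
Substituent prefixes are cited in alphabetical order (multiplying prefixes like di-/tri- are ignored for ordering).
Putting it together: 1-bromo-3-iodononane.

1-bromo-3-iodononane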